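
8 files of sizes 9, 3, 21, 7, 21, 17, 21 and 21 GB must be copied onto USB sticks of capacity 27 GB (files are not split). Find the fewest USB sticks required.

6

Total = 21 + 21 + 21 + 21 + 17 + 9 + 7 + 3 = 120 GB.
Lower bound: ⌈120/27⌉ = 5 USB sticks.
A packing using 6 USB sticks:
  USB stick 1: 21 + 3 = 24
  USB stick 2: 21 = 21
  USB stick 3: 21 = 21
  USB stick 4: 21 = 21
  USB stick 5: 17 + 9 = 26
  USB stick 6: 7 = 7
No arrangement into 5 USB sticks stays within capacity, so 6 is optimal.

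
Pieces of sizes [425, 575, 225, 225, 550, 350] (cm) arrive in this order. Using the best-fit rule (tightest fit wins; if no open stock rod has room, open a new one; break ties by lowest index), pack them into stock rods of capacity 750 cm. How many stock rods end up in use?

  425 → stock rod 1 (new)  [load 425/750]
  575 → stock rod 2 (new)  [load 575/750]
  225 → stock rod 1  [load 650/750]
  225 → stock rod 3 (new)  [load 225/750]
  550 → stock rod 4 (new)  [load 550/750]
  350 → stock rod 3  [load 575/750]
4 stock rods opened.

4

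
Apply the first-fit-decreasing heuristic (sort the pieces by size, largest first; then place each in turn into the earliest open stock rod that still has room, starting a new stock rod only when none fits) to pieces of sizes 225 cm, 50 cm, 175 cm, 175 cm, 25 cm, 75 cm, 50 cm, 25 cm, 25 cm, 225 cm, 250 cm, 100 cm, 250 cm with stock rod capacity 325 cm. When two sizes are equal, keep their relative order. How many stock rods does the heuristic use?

Sorted descending: 250, 250, 225, 225, 175, 175, 100, 75, 50, 50, 25, 25, 25.
  250 → stock rod 1 (new)  [load 250/325]
  250 → stock rod 2 (new)  [load 250/325]
  225 → stock rod 3 (new)  [load 225/325]
  225 → stock rod 4 (new)  [load 225/325]
  175 → stock rod 5 (new)  [load 175/325]
  175 → stock rod 6 (new)  [load 175/325]
  100 → stock rod 3  [load 325/325]
  75 → stock rod 1  [load 325/325]
  50 → stock rod 2  [load 300/325]
  50 → stock rod 4  [load 275/325]
  25 → stock rod 2  [load 325/325]
  25 → stock rod 4  [load 300/325]
  25 → stock rod 4  [load 325/325]
6 stock rods opened.

6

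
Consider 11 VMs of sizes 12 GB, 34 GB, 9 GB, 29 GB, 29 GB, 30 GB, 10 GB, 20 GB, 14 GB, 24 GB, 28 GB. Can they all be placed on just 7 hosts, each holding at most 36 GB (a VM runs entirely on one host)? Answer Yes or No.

No

Total = 239 GB; ⌈239/36⌉ = 7.
The bound of 7 does not rule out 7, but exhaustive search shows no assignment into 7 hosts of capacity 36 GB exists — the minimum is 8.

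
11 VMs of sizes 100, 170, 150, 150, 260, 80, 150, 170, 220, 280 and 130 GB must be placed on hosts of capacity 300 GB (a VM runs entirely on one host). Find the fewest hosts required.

7

Total = 280 + 260 + 220 + 170 + 170 + 150 + 150 + 150 + 130 + 100 + 80 = 1860 GB.
Lower bound: ⌈1860/300⌉ = 7 hosts.
A packing using 7 hosts:
  host 1: 280 = 280
  host 2: 260 = 260
  host 3: 220 + 80 = 300
  host 4: 170 + 130 = 300
  host 5: 170 + 100 = 270
  host 6: 150 + 150 = 300
  host 7: 150 = 150
This matches the lower bound, so 7 is optimal.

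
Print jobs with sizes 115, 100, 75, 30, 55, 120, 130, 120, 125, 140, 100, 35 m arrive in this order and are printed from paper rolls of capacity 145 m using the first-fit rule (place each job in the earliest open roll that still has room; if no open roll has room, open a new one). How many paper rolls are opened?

9

  115 → roll 1 (new)  [load 115/145]
  100 → roll 2 (new)  [load 100/145]
  75 → roll 3 (new)  [load 75/145]
  30 → roll 1  [load 145/145]
  55 → roll 3  [load 130/145]
  120 → roll 4 (new)  [load 120/145]
  130 → roll 5 (new)  [load 130/145]
  120 → roll 6 (new)  [load 120/145]
  125 → roll 7 (new)  [load 125/145]
  140 → roll 8 (new)  [load 140/145]
  100 → roll 9 (new)  [load 100/145]
  35 → roll 2  [load 135/145]
9 paper rolls opened.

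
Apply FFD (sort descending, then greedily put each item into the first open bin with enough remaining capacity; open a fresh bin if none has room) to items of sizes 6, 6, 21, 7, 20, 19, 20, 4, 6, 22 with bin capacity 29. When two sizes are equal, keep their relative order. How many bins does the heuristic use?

5

Sorted descending: 22, 21, 20, 20, 19, 7, 6, 6, 6, 4.
  22 → bin 1 (new)  [load 22/29]
  21 → bin 2 (new)  [load 21/29]
  20 → bin 3 (new)  [load 20/29]
  20 → bin 4 (new)  [load 20/29]
  19 → bin 5 (new)  [load 19/29]
  7 → bin 1  [load 29/29]
  6 → bin 2  [load 27/29]
  6 → bin 3  [load 26/29]
  6 → bin 4  [load 26/29]
  4 → bin 5  [load 23/29]
5 bins opened.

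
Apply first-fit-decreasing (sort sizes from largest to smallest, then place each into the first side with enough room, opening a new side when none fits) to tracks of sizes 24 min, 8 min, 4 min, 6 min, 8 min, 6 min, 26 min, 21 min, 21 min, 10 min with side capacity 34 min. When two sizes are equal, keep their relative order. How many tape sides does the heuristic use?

4

Sorted descending: 26, 24, 21, 21, 10, 8, 8, 6, 6, 4.
  26 → side 1 (new)  [load 26/34]
  24 → side 2 (new)  [load 24/34]
  21 → side 3 (new)  [load 21/34]
  21 → side 4 (new)  [load 21/34]
  10 → side 2  [load 34/34]
  8 → side 1  [load 34/34]
  8 → side 3  [load 29/34]
  6 → side 4  [load 27/34]
  6 → side 4  [load 33/34]
  4 → side 3  [load 33/34]
4 tape sides opened.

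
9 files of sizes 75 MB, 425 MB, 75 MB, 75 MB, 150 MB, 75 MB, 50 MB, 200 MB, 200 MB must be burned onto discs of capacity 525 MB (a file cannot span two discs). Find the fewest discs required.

3

Total = 425 + 200 + 200 + 150 + 75 + 75 + 75 + 75 + 50 = 1325 MB.
Lower bound: ⌈1325/525⌉ = 3 discs.
A packing using 3 discs:
  disc 1: 425 + 75 = 500
  disc 2: 200 + 200 + 75 + 50 = 525
  disc 3: 150 + 75 + 75 = 300
This matches the lower bound, so 3 is optimal.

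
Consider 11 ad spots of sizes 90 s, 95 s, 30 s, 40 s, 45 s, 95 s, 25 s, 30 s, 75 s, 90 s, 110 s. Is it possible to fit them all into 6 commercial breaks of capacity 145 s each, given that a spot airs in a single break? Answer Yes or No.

Yes

A valid assignment using 6 commercial breaks:
  break 1: 110 + 30 = 140
  break 2: 95 + 45 = 140
  break 3: 95 + 40 = 135
  break 4: 90 + 30 + 25 = 145
  break 5: 90 = 90
  break 6: 75 = 75
Every load is within 145 s, so 6 commercial breaks suffice.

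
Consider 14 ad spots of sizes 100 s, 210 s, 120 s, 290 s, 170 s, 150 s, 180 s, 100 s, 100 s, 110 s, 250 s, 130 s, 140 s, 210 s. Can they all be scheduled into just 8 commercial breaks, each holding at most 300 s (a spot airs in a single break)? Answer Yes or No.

No

Total = 2260 s; ⌈2260/300⌉ = 8.
The bound of 8 does not rule out 8, but exhaustive search shows no assignment into 8 commercial breaks of capacity 300 s exists — the minimum is 9.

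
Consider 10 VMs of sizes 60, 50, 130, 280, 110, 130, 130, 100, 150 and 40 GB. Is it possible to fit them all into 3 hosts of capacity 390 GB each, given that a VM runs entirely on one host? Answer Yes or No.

No

Total = 1180 GB; ⌈1180/390⌉ = 4.
At least 4 hosts are required, but only 3 are allowed.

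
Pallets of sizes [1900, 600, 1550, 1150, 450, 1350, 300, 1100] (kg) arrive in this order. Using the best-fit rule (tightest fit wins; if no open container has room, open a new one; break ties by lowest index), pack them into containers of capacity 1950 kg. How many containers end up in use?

  1900 → container 1 (new)  [load 1900/1950]
  600 → container 2 (new)  [load 600/1950]
  1550 → container 3 (new)  [load 1550/1950]
  1150 → container 2  [load 1750/1950]
  450 → container 4 (new)  [load 450/1950]
  1350 → container 4  [load 1800/1950]
  300 → container 3  [load 1850/1950]
  1100 → container 5 (new)  [load 1100/1950]
5 containers opened.

5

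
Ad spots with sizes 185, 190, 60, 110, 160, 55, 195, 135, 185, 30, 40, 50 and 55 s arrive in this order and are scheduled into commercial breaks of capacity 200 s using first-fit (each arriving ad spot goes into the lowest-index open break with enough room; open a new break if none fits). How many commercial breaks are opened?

8

  185 → break 1 (new)  [load 185/200]
  190 → break 2 (new)  [load 190/200]
  60 → break 3 (new)  [load 60/200]
  110 → break 3  [load 170/200]
  160 → break 4 (new)  [load 160/200]
  55 → break 5 (new)  [load 55/200]
  195 → break 6 (new)  [load 195/200]
  135 → break 5  [load 190/200]
  185 → break 7 (new)  [load 185/200]
  30 → break 3  [load 200/200]
  40 → break 4  [load 200/200]
  50 → break 8 (new)  [load 50/200]
  55 → break 8  [load 105/200]
8 commercial breaks opened.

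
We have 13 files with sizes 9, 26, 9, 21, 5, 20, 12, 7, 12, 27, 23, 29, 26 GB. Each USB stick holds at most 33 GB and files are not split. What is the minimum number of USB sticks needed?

8

Total = 29 + 27 + 26 + 26 + 23 + 21 + 20 + 12 + 12 + 9 + 9 + 7 + 5 = 226 GB.
Lower bound: ⌈226/33⌉ = 7 USB sticks.
A packing using 8 USB sticks:
  USB stick 1: 29 = 29
  USB stick 2: 27 + 5 = 32
  USB stick 3: 26 + 7 = 33
  USB stick 4: 26 = 26
  USB stick 5: 23 + 9 = 32
  USB stick 6: 21 + 12 = 33
  USB stick 7: 20 + 12 = 32
  USB stick 8: 9 = 9
No arrangement into 7 USB sticks stays within capacity, so 8 is optimal.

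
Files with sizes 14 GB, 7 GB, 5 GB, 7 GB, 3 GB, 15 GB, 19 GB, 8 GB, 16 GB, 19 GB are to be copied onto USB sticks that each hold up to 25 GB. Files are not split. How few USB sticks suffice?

5

Total = 19 + 19 + 16 + 15 + 14 + 8 + 7 + 7 + 5 + 3 = 113 GB.
Lower bound: ⌈113/25⌉ = 5 USB sticks.
A packing using 5 USB sticks:
  USB stick 1: 19 + 5 = 24
  USB stick 2: 19 + 3 = 22
  USB stick 3: 16 + 8 = 24
  USB stick 4: 15 + 7 = 22
  USB stick 5: 14 + 7 = 21
This matches the lower bound, so 5 is optimal.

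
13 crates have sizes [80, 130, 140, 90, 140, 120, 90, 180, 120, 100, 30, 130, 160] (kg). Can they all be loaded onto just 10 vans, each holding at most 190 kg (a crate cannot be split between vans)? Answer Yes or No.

Yes

A valid assignment using 10 vans:
  van 1: 180 = 180
  van 2: 160 + 30 = 190
  van 3: 140 = 140
  van 4: 140 = 140
  van 5: 130 = 130
  van 6: 130 = 130
  van 7: 120 = 120
  van 8: 120 = 120
  van 9: 100 + 90 = 190
  van 10: 90 + 80 = 170
Every load is within 190 kg, so 10 vans suffice.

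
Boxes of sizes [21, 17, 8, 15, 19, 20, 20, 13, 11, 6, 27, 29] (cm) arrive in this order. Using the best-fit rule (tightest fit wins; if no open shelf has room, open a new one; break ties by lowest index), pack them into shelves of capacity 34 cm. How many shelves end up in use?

7

  21 → shelf 1 (new)  [load 21/34]
  17 → shelf 2 (new)  [load 17/34]
  8 → shelf 1  [load 29/34]
  15 → shelf 2  [load 32/34]
  19 → shelf 3 (new)  [load 19/34]
  20 → shelf 4 (new)  [load 20/34]
  20 → shelf 5 (new)  [load 20/34]
  13 → shelf 4  [load 33/34]
  11 → shelf 5  [load 31/34]
  6 → shelf 3  [load 25/34]
  27 → shelf 6 (new)  [load 27/34]
  29 → shelf 7 (new)  [load 29/34]
7 shelves opened.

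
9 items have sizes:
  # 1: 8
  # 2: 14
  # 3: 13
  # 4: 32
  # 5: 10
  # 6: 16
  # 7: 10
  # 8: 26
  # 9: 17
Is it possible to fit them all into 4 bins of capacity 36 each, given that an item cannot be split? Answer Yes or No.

No

Total = 146; ⌈146/36⌉ = 5.
At least 5 bins are required, but only 4 are allowed.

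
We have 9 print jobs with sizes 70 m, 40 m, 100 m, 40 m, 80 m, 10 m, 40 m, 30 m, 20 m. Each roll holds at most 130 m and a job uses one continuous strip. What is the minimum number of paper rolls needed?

4

Total = 100 + 80 + 70 + 40 + 40 + 40 + 30 + 20 + 10 = 430 m.
Lower bound: ⌈430/130⌉ = 4 paper rolls.
A packing using 4 paper rolls:
  roll 1: 100 + 30 = 130
  roll 2: 80 + 40 + 10 = 130
  roll 3: 70 + 40 + 20 = 130
  roll 4: 40 = 40
This matches the lower bound, so 4 is optimal.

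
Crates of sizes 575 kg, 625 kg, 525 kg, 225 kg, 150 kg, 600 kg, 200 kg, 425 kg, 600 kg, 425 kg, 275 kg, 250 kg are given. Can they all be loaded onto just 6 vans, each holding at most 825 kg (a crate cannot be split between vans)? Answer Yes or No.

Total = 4875 kg; ⌈4875/825⌉ = 6.
7 crates each exceed half the capacity and cannot share a van, forcing at least 7 vans.
At least 7 vans are required, but only 6 are allowed.

No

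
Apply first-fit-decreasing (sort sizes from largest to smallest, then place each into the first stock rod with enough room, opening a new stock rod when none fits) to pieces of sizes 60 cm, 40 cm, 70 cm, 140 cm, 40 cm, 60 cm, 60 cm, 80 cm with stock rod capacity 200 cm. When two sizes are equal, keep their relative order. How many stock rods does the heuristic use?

Sorted descending: 140, 80, 70, 60, 60, 60, 40, 40.
  140 → stock rod 1 (new)  [load 140/200]
  80 → stock rod 2 (new)  [load 80/200]
  70 → stock rod 2  [load 150/200]
  60 → stock rod 1  [load 200/200]
  60 → stock rod 3 (new)  [load 60/200]
  60 → stock rod 3  [load 120/200]
  40 → stock rod 2  [load 190/200]
  40 → stock rod 3  [load 160/200]
3 stock rods opened.

3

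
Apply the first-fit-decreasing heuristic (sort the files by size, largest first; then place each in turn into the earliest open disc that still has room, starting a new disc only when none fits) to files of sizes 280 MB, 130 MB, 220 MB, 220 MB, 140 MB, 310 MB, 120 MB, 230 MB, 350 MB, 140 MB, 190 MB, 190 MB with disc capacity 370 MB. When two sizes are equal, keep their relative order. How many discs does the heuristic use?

8

Sorted descending: 350, 310, 280, 230, 220, 220, 190, 190, 140, 140, 130, 120.
  350 → disc 1 (new)  [load 350/370]
  310 → disc 2 (new)  [load 310/370]
  280 → disc 3 (new)  [load 280/370]
  230 → disc 4 (new)  [load 230/370]
  220 → disc 5 (new)  [load 220/370]
  220 → disc 6 (new)  [load 220/370]
  190 → disc 7 (new)  [load 190/370]
  190 → disc 8 (new)  [load 190/370]
  140 → disc 4  [load 370/370]
  140 → disc 5  [load 360/370]
  130 → disc 6  [load 350/370]
  120 → disc 7  [load 310/370]
8 discs opened.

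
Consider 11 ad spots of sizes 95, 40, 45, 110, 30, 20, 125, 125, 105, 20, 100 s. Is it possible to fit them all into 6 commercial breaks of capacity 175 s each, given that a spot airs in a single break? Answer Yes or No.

Yes

A valid assignment using 6 commercial breaks:
  break 1: 125 + 45 = 170
  break 2: 125 + 40 = 165
  break 3: 110 + 30 + 20 = 160
  break 4: 105 + 20 = 125
  break 5: 100 = 100
  break 6: 95 = 95
Every load is within 175 s, so 6 commercial breaks suffice.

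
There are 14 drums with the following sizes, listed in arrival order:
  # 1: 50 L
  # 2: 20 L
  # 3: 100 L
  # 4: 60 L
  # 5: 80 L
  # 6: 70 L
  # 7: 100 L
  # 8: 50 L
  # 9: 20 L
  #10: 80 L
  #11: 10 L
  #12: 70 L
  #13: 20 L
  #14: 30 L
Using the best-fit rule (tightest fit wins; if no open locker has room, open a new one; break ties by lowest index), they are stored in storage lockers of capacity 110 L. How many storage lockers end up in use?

8

  50 → locker 1 (new)  [load 50/110]
  20 → locker 1  [load 70/110]
  100 → locker 2 (new)  [load 100/110]
  60 → locker 3 (new)  [load 60/110]
  80 → locker 4 (new)  [load 80/110]
  70 → locker 5 (new)  [load 70/110]
  100 → locker 6 (new)  [load 100/110]
  50 → locker 3  [load 110/110]
  20 → locker 4  [load 100/110]
  80 → locker 7 (new)  [load 80/110]
  10 → locker 2  [load 110/110]
  70 → locker 8 (new)  [load 70/110]
  20 → locker 7  [load 100/110]
  30 → locker 1  [load 100/110]
8 storage lockers opened.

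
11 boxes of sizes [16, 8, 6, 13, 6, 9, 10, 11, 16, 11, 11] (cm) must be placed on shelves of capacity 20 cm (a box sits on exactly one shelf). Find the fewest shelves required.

7

Total = 16 + 16 + 13 + 11 + 11 + 11 + 10 + 9 + 8 + 6 + 6 = 117 cm.
Lower bound: ⌈117/20⌉ = 6 shelves.
A packing using 7 shelves:
  shelf 1: 16 = 16
  shelf 2: 16 = 16
  shelf 3: 13 + 6 = 19
  shelf 4: 11 + 9 = 20
  shelf 5: 11 + 8 = 19
  shelf 6: 11 + 6 = 17
  shelf 7: 10 = 10
No arrangement into 6 shelves stays within capacity, so 7 is optimal.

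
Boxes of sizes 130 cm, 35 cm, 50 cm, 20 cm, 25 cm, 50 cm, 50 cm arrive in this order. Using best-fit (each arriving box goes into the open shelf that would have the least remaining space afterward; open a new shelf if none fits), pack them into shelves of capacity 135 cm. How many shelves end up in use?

3

  130 → shelf 1 (new)  [load 130/135]
  35 → shelf 2 (new)  [load 35/135]
  50 → shelf 2  [load 85/135]
  20 → shelf 2  [load 105/135]
  25 → shelf 2  [load 130/135]
  50 → shelf 3 (new)  [load 50/135]
  50 → shelf 3  [load 100/135]
3 shelves opened.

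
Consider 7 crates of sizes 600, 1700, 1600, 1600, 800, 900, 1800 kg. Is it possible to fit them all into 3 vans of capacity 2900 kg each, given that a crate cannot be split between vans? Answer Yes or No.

Total = 9000 kg; ⌈9000/2900⌉ = 4.
At least 4 vans are required, but only 3 are allowed.

No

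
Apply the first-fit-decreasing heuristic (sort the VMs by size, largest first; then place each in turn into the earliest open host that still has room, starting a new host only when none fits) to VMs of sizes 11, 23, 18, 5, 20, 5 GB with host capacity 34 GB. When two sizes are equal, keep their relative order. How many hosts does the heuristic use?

Sorted descending: 23, 20, 18, 11, 5, 5.
  23 → host 1 (new)  [load 23/34]
  20 → host 2 (new)  [load 20/34]
  18 → host 3 (new)  [load 18/34]
  11 → host 1  [load 34/34]
  5 → host 2  [load 25/34]
  5 → host 2  [load 30/34]
3 hosts opened.

3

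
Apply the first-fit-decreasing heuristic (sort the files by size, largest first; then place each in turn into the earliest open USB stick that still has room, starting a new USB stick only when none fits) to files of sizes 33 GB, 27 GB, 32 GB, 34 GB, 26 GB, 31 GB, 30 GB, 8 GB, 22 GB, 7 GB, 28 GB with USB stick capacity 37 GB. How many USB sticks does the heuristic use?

Sorted descending: 34, 33, 32, 31, 30, 28, 27, 26, 22, 8, 7.
  34 → USB stick 1 (new)  [load 34/37]
  33 → USB stick 2 (new)  [load 33/37]
  32 → USB stick 3 (new)  [load 32/37]
  31 → USB stick 4 (new)  [load 31/37]
  30 → USB stick 5 (new)  [load 30/37]
  28 → USB stick 6 (new)  [load 28/37]
  27 → USB stick 7 (new)  [load 27/37]
  26 → USB stick 8 (new)  [load 26/37]
  22 → USB stick 9 (new)  [load 22/37]
  8 → USB stick 6  [load 36/37]
  7 → USB stick 5  [load 37/37]
9 USB sticks opened.

9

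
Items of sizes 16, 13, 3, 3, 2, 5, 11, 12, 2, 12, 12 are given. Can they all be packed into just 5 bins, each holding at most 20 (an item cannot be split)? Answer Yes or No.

No

Total = 91; ⌈91/20⌉ = 5.
6 items each exceed half the capacity and cannot share a bin, forcing at least 6 bins.
At least 6 bins are required, but only 5 are allowed.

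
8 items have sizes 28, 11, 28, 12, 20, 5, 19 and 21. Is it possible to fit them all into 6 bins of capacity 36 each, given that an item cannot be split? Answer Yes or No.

A valid assignment using 5 bins:
  bin 1: 28 + 5 = 33
  bin 2: 28 = 28
  bin 3: 21 + 12 = 33
  bin 4: 20 + 11 = 31
  bin 5: 19 = 19
That uses only 5 ≤ 6, so 6 bins are enough.

Yes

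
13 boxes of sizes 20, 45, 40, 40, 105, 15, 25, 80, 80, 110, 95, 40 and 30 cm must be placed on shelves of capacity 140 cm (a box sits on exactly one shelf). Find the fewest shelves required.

6

Total = 110 + 105 + 95 + 80 + 80 + 45 + 40 + 40 + 40 + 30 + 25 + 20 + 15 = 725 cm.
Lower bound: ⌈725/140⌉ = 6 shelves.
A packing using 6 shelves:
  shelf 1: 110 + 30 = 140
  shelf 2: 105 + 25 = 130
  shelf 3: 95 + 45 = 140
  shelf 4: 80 + 40 + 20 = 140
  shelf 5: 80 + 40 + 15 = 135
  shelf 6: 40 = 40
This matches the lower bound, so 6 is optimal.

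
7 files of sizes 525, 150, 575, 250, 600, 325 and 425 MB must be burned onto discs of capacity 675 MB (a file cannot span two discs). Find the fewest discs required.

5

Total = 600 + 575 + 525 + 425 + 325 + 250 + 150 = 2850 MB.
Lower bound: ⌈2850/675⌉ = 5 discs.
A packing using 5 discs:
  disc 1: 600 = 600
  disc 2: 575 = 575
  disc 3: 525 + 150 = 675
  disc 4: 425 + 250 = 675
  disc 5: 325 = 325
This matches the lower bound, so 5 is optimal.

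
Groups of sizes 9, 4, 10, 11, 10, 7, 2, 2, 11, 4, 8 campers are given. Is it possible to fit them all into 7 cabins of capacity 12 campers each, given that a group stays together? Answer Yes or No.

A valid assignment using 7 cabins:
  cabin 1: 11 = 11
  cabin 2: 11 = 11
  cabin 3: 10 + 2 = 12
  cabin 4: 10 + 2 = 12
  cabin 5: 9 = 9
  cabin 6: 8 + 4 = 12
  cabin 7: 7 + 4 = 11
Every load is within 12 campers, so 7 cabins suffice.

Yes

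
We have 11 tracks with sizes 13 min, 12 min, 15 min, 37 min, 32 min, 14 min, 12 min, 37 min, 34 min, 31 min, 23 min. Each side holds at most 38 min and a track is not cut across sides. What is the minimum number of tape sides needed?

Total = 37 + 37 + 34 + 32 + 31 + 23 + 15 + 14 + 13 + 12 + 12 = 260 min.
Lower bound: ⌈260/38⌉ = 7 tape sides.
A packing using 8 tape sides:
  side 1: 37 = 37
  side 2: 37 = 37
  side 3: 34 = 34
  side 4: 32 = 32
  side 5: 31 = 31
  side 6: 23 + 15 = 38
  side 7: 14 + 13 = 27
  side 8: 12 + 12 = 24
No arrangement into 7 tape sides stays within capacity, so 8 is optimal.

8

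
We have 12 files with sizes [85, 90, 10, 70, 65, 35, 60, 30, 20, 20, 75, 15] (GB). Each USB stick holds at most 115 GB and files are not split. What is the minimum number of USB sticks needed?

Total = 90 + 85 + 75 + 70 + 65 + 60 + 35 + 30 + 20 + 20 + 15 + 10 = 575 GB.
Lower bound: ⌈575/115⌉ = 5 USB sticks.
Also, 6 files each exceed 115/2 GB, and no two of those can share a USB stick, so at least 6 USB sticks are needed.
A packing using 6 USB sticks:
  USB stick 1: 90 + 20 = 110
  USB stick 2: 85 + 30 = 115
  USB stick 3: 75 + 35 = 110
  USB stick 4: 70 + 20 + 15 + 10 = 115
  USB stick 5: 65 = 65
  USB stick 6: 60 = 60
This matches the lower bound, so 6 is optimal.

6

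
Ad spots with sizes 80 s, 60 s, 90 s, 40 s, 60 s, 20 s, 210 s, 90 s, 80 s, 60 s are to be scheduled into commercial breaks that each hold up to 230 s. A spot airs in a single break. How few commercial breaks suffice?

Total = 210 + 90 + 90 + 80 + 80 + 60 + 60 + 60 + 40 + 20 = 790 s.
Lower bound: ⌈790/230⌉ = 4 commercial breaks.
A packing using 4 commercial breaks:
  break 1: 210 + 20 = 230
  break 2: 90 + 90 + 40 = 220
  break 3: 80 + 80 + 60 = 220
  break 4: 60 + 60 = 120
This matches the lower bound, so 4 is optimal.

4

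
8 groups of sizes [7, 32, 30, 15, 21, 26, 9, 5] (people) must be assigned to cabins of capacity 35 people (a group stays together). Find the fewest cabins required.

5

Total = 32 + 30 + 26 + 21 + 15 + 9 + 7 + 5 = 145 people.
Lower bound: ⌈145/35⌉ = 5 cabins.
A packing using 5 cabins:
  cabin 1: 32 = 32
  cabin 2: 30 + 5 = 35
  cabin 3: 26 + 9 = 35
  cabin 4: 21 + 7 = 28
  cabin 5: 15 = 15
This matches the lower bound, so 5 is optimal.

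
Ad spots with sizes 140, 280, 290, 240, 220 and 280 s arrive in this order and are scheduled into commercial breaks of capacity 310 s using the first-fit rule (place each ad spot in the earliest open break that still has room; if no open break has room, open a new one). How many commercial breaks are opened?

6

  140 → break 1 (new)  [load 140/310]
  280 → break 2 (new)  [load 280/310]
  290 → break 3 (new)  [load 290/310]
  240 → break 4 (new)  [load 240/310]
  220 → break 5 (new)  [load 220/310]
  280 → break 6 (new)  [load 280/310]
6 commercial breaks opened.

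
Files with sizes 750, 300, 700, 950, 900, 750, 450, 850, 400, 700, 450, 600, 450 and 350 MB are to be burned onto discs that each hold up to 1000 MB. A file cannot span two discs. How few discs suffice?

10

Total = 950 + 900 + 850 + 750 + 750 + 700 + 700 + 600 + 450 + 450 + 450 + 400 + 350 + 300 = 8600 MB.
Lower bound: ⌈8600/1000⌉ = 9 discs.
A packing using 10 discs:
  disc 1: 950 = 950
  disc 2: 900 = 900
  disc 3: 850 = 850
  disc 4: 750 = 750
  disc 5: 750 = 750
  disc 6: 700 + 300 = 1000
  disc 7: 700 = 700
  disc 8: 600 + 400 = 1000
  disc 9: 450 + 450 = 900
  disc 10: 450 + 350 = 800
No arrangement into 9 discs stays within capacity, so 10 is optimal.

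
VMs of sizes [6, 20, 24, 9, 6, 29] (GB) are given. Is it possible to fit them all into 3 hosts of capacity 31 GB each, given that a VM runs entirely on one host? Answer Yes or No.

Total = 94 GB; ⌈94/31⌉ = 4.
At least 4 hosts are required, but only 3 are allowed.

No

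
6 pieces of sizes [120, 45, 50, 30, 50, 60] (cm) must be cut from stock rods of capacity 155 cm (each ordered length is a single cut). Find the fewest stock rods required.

Total = 120 + 60 + 50 + 50 + 45 + 30 = 355 cm.
Lower bound: ⌈355/155⌉ = 3 stock rods.
A packing using 3 stock rods:
  stock rod 1: 120 + 30 = 150
  stock rod 2: 60 + 50 + 45 = 155
  stock rod 3: 50 = 50
This matches the lower bound, so 3 is optimal.

3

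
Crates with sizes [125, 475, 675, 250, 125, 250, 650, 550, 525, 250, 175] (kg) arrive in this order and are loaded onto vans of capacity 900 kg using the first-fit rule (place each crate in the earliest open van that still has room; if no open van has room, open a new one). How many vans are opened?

5

  125 → van 1 (new)  [load 125/900]
  475 → van 1  [load 600/900]
  675 → van 2 (new)  [load 675/900]
  250 → van 1  [load 850/900]
  125 → van 2  [load 800/900]
  250 → van 3 (new)  [load 250/900]
  650 → van 3  [load 900/900]
  550 → van 4 (new)  [load 550/900]
  525 → van 5 (new)  [load 525/900]
  250 → van 4  [load 800/900]
  175 → van 5  [load 700/900]
5 vans opened.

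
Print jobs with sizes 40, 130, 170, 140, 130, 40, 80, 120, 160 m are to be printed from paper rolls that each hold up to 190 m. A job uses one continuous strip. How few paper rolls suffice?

7

Total = 170 + 160 + 140 + 130 + 130 + 120 + 80 + 40 + 40 = 1010 m.
Lower bound: ⌈1010/190⌉ = 6 paper rolls.
A packing using 7 paper rolls:
  roll 1: 170 = 170
  roll 2: 160 = 160
  roll 3: 140 + 40 = 180
  roll 4: 130 + 40 = 170
  roll 5: 130 = 130
  roll 6: 120 = 120
  roll 7: 80 = 80
No arrangement into 6 paper rolls stays within capacity, so 7 is optimal.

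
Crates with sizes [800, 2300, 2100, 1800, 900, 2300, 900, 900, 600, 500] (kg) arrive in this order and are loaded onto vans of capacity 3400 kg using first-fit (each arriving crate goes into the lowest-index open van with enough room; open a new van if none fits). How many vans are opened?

5

  800 → van 1 (new)  [load 800/3400]
  2300 → van 1  [load 3100/3400]
  2100 → van 2 (new)  [load 2100/3400]
  1800 → van 3 (new)  [load 1800/3400]
  900 → van 2  [load 3000/3400]
  2300 → van 4 (new)  [load 2300/3400]
  900 → van 3  [load 2700/3400]
  900 → van 4  [load 3200/3400]
  600 → van 3  [load 3300/3400]
  500 → van 5 (new)  [load 500/3400]
5 vans opened.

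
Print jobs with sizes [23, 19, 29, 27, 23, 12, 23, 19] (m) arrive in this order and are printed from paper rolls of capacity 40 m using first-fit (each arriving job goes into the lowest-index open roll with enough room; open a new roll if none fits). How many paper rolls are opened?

6

  23 → roll 1 (new)  [load 23/40]
  19 → roll 2 (new)  [load 19/40]
  29 → roll 3 (new)  [load 29/40]
  27 → roll 4 (new)  [load 27/40]
  23 → roll 5 (new)  [load 23/40]
  12 → roll 1  [load 35/40]
  23 → roll 6 (new)  [load 23/40]
  19 → roll 2  [load 38/40]
6 paper rolls opened.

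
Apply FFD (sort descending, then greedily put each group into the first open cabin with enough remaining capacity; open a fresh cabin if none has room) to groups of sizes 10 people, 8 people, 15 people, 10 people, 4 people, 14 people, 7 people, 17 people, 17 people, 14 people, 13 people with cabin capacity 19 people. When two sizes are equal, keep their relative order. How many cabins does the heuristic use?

8

Sorted descending: 17, 17, 15, 14, 14, 13, 10, 10, 8, 7, 4.
  17 → cabin 1 (new)  [load 17/19]
  17 → cabin 2 (new)  [load 17/19]
  15 → cabin 3 (new)  [load 15/19]
  14 → cabin 4 (new)  [load 14/19]
  14 → cabin 5 (new)  [load 14/19]
  13 → cabin 6 (new)  [load 13/19]
  10 → cabin 7 (new)  [load 10/19]
  10 → cabin 8 (new)  [load 10/19]
  8 → cabin 7  [load 18/19]
  7 → cabin 8  [load 17/19]
  4 → cabin 3  [load 19/19]
8 cabins opened.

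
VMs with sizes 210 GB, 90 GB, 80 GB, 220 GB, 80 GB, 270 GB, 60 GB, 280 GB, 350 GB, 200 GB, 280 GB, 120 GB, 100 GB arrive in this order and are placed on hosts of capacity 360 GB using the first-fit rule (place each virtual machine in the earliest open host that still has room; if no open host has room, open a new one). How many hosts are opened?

8

  210 → host 1 (new)  [load 210/360]
  90 → host 1  [load 300/360]
  80 → host 2 (new)  [load 80/360]
  220 → host 2  [load 300/360]
  80 → host 3 (new)  [load 80/360]
  270 → host 3  [load 350/360]
  60 → host 1  [load 360/360]
  280 → host 4 (new)  [load 280/360]
  350 → host 5 (new)  [load 350/360]
  200 → host 6 (new)  [load 200/360]
  280 → host 7 (new)  [load 280/360]
  120 → host 6  [load 320/360]
  100 → host 8 (new)  [load 100/360]
8 hosts opened.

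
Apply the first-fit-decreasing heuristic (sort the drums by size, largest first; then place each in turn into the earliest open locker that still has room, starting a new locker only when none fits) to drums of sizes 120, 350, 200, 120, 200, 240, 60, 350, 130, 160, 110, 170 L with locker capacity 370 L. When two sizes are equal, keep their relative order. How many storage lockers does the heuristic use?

Sorted descending: 350, 350, 240, 200, 200, 170, 160, 130, 120, 120, 110, 60.
  350 → locker 1 (new)  [load 350/370]
  350 → locker 2 (new)  [load 350/370]
  240 → locker 3 (new)  [load 240/370]
  200 → locker 4 (new)  [load 200/370]
  200 → locker 5 (new)  [load 200/370]
  170 → locker 4  [load 370/370]
  160 → locker 5  [load 360/370]
  130 → locker 3  [load 370/370]
  120 → locker 6 (new)  [load 120/370]
  120 → locker 6  [load 240/370]
  110 → locker 6  [load 350/370]
  60 → locker 7 (new)  [load 60/370]
7 storage lockers opened.

7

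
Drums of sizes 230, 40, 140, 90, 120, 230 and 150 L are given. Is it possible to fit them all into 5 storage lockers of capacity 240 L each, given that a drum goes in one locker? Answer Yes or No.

A valid assignment using 5 storage lockers:
  locker 1: 230 = 230
  locker 2: 230 = 230
  locker 3: 150 + 90 = 240
  locker 4: 140 + 40 = 180
  locker 5: 120 = 120
Every load is within 240 L, so 5 storage lockers suffice.

Yes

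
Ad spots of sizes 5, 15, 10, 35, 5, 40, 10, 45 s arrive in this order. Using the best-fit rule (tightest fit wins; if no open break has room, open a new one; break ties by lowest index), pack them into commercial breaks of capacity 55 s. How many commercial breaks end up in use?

4

  5 → break 1 (new)  [load 5/55]
  15 → break 1  [load 20/55]
  10 → break 1  [load 30/55]
  35 → break 2 (new)  [load 35/55]
  5 → break 2  [load 40/55]
  40 → break 3 (new)  [load 40/55]
  10 → break 2  [load 50/55]
  45 → break 4 (new)  [load 45/55]
4 commercial breaks opened.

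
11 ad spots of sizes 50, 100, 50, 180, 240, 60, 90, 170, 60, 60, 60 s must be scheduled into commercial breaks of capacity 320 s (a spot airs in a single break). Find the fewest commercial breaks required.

4

Total = 240 + 180 + 170 + 100 + 90 + 60 + 60 + 60 + 60 + 50 + 50 = 1120 s.
Lower bound: ⌈1120/320⌉ = 4 commercial breaks.
A packing using 4 commercial breaks:
  break 1: 240 + 60 = 300
  break 2: 180 + 100 = 280
  break 3: 170 + 90 + 60 = 320
  break 4: 60 + 60 + 50 + 50 = 220
This matches the lower bound, so 4 is optimal.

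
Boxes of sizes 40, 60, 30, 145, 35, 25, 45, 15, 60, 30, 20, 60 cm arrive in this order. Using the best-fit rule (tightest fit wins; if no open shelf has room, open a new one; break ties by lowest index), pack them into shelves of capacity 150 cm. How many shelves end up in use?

4

  40 → shelf 1 (new)  [load 40/150]
  60 → shelf 1  [load 100/150]
  30 → shelf 1  [load 130/150]
  145 → shelf 2 (new)  [load 145/150]
  35 → shelf 3 (new)  [load 35/150]
  25 → shelf 3  [load 60/150]
  45 → shelf 3  [load 105/150]
  15 → shelf 1  [load 145/150]
  60 → shelf 4 (new)  [load 60/150]
  30 → shelf 3  [load 135/150]
  20 → shelf 4  [load 80/150]
  60 → shelf 4  [load 140/150]
4 shelves opened.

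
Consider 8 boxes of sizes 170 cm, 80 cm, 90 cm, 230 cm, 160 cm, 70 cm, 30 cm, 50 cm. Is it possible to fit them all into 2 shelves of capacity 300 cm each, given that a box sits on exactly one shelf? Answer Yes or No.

Total = 880 cm; ⌈880/300⌉ = 3.
At least 3 shelves are required, but only 2 are allowed.

No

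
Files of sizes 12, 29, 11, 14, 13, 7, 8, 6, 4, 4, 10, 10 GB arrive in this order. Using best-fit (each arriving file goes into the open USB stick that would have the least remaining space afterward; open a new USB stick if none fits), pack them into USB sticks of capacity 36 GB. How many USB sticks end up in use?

  12 → USB stick 1 (new)  [load 12/36]
  29 → USB stick 2 (new)  [load 29/36]
  11 → USB stick 1  [load 23/36]
  14 → USB stick 3 (new)  [load 14/36]
  13 → USB stick 1  [load 36/36]
  7 → USB stick 2  [load 36/36]
  8 → USB stick 3  [load 22/36]
  6 → USB stick 3  [load 28/36]
  4 → USB stick 3  [load 32/36]
  4 → USB stick 3  [load 36/36]
  10 → USB stick 4 (new)  [load 10/36]
  10 → USB stick 4  [load 20/36]
4 USB sticks opened.

4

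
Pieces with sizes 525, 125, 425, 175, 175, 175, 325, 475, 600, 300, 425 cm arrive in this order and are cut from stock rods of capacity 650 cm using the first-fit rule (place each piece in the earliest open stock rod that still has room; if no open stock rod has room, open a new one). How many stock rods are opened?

7

  525 → stock rod 1 (new)  [load 525/650]
  125 → stock rod 1  [load 650/650]
  425 → stock rod 2 (new)  [load 425/650]
  175 → stock rod 2  [load 600/650]
  175 → stock rod 3 (new)  [load 175/650]
  175 → stock rod 3  [load 350/650]
  325 → stock rod 4 (new)  [load 325/650]
  475 → stock rod 5 (new)  [load 475/650]
  600 → stock rod 6 (new)  [load 600/650]
  300 → stock rod 3  [load 650/650]
  425 → stock rod 7 (new)  [load 425/650]
7 stock rods opened.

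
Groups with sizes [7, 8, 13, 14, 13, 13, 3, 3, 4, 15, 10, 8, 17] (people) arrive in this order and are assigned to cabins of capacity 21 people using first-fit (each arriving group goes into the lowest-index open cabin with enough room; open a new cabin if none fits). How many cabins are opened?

8

  7 → cabin 1 (new)  [load 7/21]
  8 → cabin 1  [load 15/21]
  13 → cabin 2 (new)  [load 13/21]
  14 → cabin 3 (new)  [load 14/21]
  13 → cabin 4 (new)  [load 13/21]
  13 → cabin 5 (new)  [load 13/21]
  3 → cabin 1  [load 18/21]
  3 → cabin 1  [load 21/21]
  4 → cabin 2  [load 17/21]
  15 → cabin 6 (new)  [load 15/21]
  10 → cabin 7 (new)  [load 10/21]
  8 → cabin 4  [load 21/21]
  17 → cabin 8 (new)  [load 17/21]
8 cabins opened.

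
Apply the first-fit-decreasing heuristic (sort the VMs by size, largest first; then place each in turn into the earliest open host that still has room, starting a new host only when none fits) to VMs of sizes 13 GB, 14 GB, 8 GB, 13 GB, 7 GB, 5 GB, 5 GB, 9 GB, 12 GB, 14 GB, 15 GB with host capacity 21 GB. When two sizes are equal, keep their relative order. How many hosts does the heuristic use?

Sorted descending: 15, 14, 14, 13, 13, 12, 9, 8, 7, 5, 5.
  15 → host 1 (new)  [load 15/21]
  14 → host 2 (new)  [load 14/21]
  14 → host 3 (new)  [load 14/21]
  13 → host 4 (new)  [load 13/21]
  13 → host 5 (new)  [load 13/21]
  12 → host 6 (new)  [load 12/21]
  9 → host 6  [load 21/21]
  8 → host 4  [load 21/21]
  7 → host 2  [load 21/21]
  5 → host 1  [load 20/21]
  5 → host 3  [load 19/21]
6 hosts opened.

6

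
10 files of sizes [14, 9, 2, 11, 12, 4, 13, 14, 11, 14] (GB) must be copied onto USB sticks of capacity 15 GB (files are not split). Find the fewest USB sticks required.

8

Total = 14 + 14 + 14 + 13 + 12 + 11 + 11 + 9 + 4 + 2 = 104 GB.
Lower bound: ⌈104/15⌉ = 7 USB sticks.
Also, 8 files each exceed 15/2 GB, and no two of those can share a USB stick, so at least 8 USB sticks are needed.
A packing using 8 USB sticks:
  USB stick 1: 14 = 14
  USB stick 2: 14 = 14
  USB stick 3: 14 = 14
  USB stick 4: 13 + 2 = 15
  USB stick 5: 12 = 12
  USB stick 6: 11 + 4 = 15
  USB stick 7: 11 = 11
  USB stick 8: 9 = 9
This matches the lower bound, so 8 is optimal.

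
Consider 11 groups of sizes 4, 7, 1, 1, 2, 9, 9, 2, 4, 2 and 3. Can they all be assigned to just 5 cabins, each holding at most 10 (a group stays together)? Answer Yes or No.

Yes

A valid assignment using 5 cabins:
  cabin 1: 9 + 1 = 10
  cabin 2: 9 + 1 = 10
  cabin 3: 7 + 3 = 10
  cabin 4: 4 + 4 + 2 = 10
  cabin 5: 2 + 2 = 4
Every load is within 10, so 5 cabins suffice.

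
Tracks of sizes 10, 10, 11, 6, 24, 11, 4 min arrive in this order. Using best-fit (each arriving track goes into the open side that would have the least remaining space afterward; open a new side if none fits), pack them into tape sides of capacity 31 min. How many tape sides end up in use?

3

  10 → side 1 (new)  [load 10/31]
  10 → side 1  [load 20/31]
  11 → side 1  [load 31/31]
  6 → side 2 (new)  [load 6/31]
  24 → side 2  [load 30/31]
  11 → side 3 (new)  [load 11/31]
  4 → side 3  [load 15/31]
3 tape sides opened.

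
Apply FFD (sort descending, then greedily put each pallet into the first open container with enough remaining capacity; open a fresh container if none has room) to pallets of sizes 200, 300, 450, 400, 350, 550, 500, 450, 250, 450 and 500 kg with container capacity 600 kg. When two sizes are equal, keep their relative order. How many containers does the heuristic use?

9

Sorted descending: 550, 500, 500, 450, 450, 450, 400, 350, 300, 250, 200.
  550 → container 1 (new)  [load 550/600]
  500 → container 2 (new)  [load 500/600]
  500 → container 3 (new)  [load 500/600]
  450 → container 4 (new)  [load 450/600]
  450 → container 5 (new)  [load 450/600]
  450 → container 6 (new)  [load 450/600]
  400 → container 7 (new)  [load 400/600]
  350 → container 8 (new)  [load 350/600]
  300 → container 9 (new)  [load 300/600]
  250 → container 8  [load 600/600]
  200 → container 7  [load 600/600]
9 containers opened.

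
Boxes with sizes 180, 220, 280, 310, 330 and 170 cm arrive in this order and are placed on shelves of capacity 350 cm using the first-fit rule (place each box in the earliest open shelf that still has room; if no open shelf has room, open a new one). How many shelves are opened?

  180 → shelf 1 (new)  [load 180/350]
  220 → shelf 2 (new)  [load 220/350]
  280 → shelf 3 (new)  [load 280/350]
  310 → shelf 4 (new)  [load 310/350]
  330 → shelf 5 (new)  [load 330/350]
  170 → shelf 1  [load 350/350]
5 shelves opened.

5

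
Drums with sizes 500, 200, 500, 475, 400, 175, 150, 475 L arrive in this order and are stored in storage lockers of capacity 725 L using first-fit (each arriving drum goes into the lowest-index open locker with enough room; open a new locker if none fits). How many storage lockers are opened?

  500 → locker 1 (new)  [load 500/725]
  200 → locker 1  [load 700/725]
  500 → locker 2 (new)  [load 500/725]
  475 → locker 3 (new)  [load 475/725]
  400 → locker 4 (new)  [load 400/725]
  175 → locker 2  [load 675/725]
  150 → locker 3  [load 625/725]
  475 → locker 5 (new)  [load 475/725]
5 storage lockers opened.

5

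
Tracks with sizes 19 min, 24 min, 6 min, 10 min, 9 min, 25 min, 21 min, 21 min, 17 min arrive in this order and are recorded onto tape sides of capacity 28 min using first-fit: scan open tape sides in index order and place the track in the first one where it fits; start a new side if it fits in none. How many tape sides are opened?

  19 → side 1 (new)  [load 19/28]
  24 → side 2 (new)  [load 24/28]
  6 → side 1  [load 25/28]
  10 → side 3 (new)  [load 10/28]
  9 → side 3  [load 19/28]
  25 → side 4 (new)  [load 25/28]
  21 → side 5 (new)  [load 21/28]
  21 → side 6 (new)  [load 21/28]
  17 → side 7 (new)  [load 17/28]
7 tape sides opened.

7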